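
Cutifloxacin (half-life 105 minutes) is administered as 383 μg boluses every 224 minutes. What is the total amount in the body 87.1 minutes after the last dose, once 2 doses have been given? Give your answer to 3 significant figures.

265 μg

The 2 doses were given 311.1, 87.1 minutes ago.
Total = 383·(1/2)^(311.1/105) + 383·(1/2)^(87.1/105)
      = 49.124 + 215.52 ≈ 264.64 μg.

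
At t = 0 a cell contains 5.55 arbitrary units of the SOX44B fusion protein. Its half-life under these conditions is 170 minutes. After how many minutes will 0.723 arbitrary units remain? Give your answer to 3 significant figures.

Fraction remaining = 0.723/5.55 ≈ 0.13027.
n = log₂(5.55/0.723) = ln(7.6763)/ln 2 ≈ 2.9404 half-lives.
t = n × t½ = 2.9404 × 170 ≈ 499.87 minutes.

500 minutes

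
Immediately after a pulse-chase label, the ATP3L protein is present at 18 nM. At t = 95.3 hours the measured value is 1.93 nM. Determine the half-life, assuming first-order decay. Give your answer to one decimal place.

A/A₀ = 1.93/18 ≈ 0.10722.
n = log₂(9.3264) ≈ 3.2213 half-lives elapsed in 95.3 hours.
t½ = 95.3/3.2213 ≈ 29.584 hours.

29.6 hours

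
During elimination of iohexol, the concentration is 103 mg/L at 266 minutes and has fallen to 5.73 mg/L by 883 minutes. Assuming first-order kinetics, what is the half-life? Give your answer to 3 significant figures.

Over Δt = 883 − 266 = 617 minutes, the level fell by a factor of 103/5.73 ≈ 17.976.
n = log₂(17.976) ≈ 4.168 half-lives, so t½ = 617/4.168 ≈ 148.03 minutes.

148 minutes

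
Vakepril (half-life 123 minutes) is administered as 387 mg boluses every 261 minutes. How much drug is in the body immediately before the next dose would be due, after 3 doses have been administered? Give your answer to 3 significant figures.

114 mg

The 3 doses were given 783, 522, 261 minutes ago.
Total = 387·(1/2)^(783/123) + 387·(1/2)^(522/123) + 387·(1/2)^(261/123)
      = 4.6924 + 20.425 + 88.908 ≈ 114.03 mg.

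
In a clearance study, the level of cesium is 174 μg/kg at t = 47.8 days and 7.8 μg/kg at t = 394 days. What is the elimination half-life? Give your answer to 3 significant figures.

77.3 days

Over Δt = 394 − 47.8 = 346.2 days, the level fell by a factor of 174/7.8 ≈ 22.308.
n = log₂(22.308) ≈ 4.4795 half-lives, so t½ = 346.2/4.4795 ≈ 77.286 days.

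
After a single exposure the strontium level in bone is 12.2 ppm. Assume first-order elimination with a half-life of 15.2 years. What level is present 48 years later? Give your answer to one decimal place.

1.4 ppm

Number of half-lives: n = 48/15.2 ≈ 3.1579.
Remaining = 12.2 × (1/2)^3.1579 = 12.2 × 0.11204 ≈ 1.3669 ppm.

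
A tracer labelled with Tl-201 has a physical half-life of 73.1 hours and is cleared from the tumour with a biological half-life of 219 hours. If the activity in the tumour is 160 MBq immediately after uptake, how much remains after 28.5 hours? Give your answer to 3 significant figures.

112 MBq

1/t_eff = 1/t_phys + 1/t_biol = 1/73.1 + 1/219 = 0.018246 per hour.
t_eff = 73.1 × 219 / (73.1 + 219) ≈ 54.806 hours.
Remaining = 160 × (1/2)^(28.5/54.806) = 160 × (1/2)^0.52001 ≈ 111.58 MBq.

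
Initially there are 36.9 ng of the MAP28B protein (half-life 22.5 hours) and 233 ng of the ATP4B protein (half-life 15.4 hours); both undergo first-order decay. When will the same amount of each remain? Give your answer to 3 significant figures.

130 hours

Set 36.9·(1/2)^(t/22.5) = 233·(1/2)^(t/15.4).
Taking log₂: log₂(36.9/233) = t·(1/22.5 − 1/15.4).
log₂(0.15837) = -2.6586; 1/22.5 − 1/15.4 = -0.020491.
t = -2.6586 / -0.020491 ≈ 129.75 hours.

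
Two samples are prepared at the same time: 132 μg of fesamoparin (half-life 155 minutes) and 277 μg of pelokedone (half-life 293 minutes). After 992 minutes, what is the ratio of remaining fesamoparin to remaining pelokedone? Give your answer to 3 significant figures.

0.0590

fesamoparin: 132 × (1/2)^(992/155) = 132 × (1/2)^6.4 ≈ 1.5631 μg.
pelokedone: 277 × (1/2)^(992/293) = 277 × (1/2)^3.3857 ≈ 26.503 μg.
Ratio ≈ 1.5631 / 26.503 ≈ 0.058978.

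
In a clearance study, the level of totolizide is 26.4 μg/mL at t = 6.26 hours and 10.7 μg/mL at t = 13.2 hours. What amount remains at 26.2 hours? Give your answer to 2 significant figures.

Over Δt = 13.2 − 6.26 = 6.94 hours, the level fell by a factor of 26.4/10.7 ≈ 2.4673.
n = log₂(2.4673) ≈ 1.3029 half-lives, so t½ = 6.94/1.3029 ≈ 5.3265 hours.
From t = 13.2 to t = 26.2: 10.7 × (1/2)^((26.2−13.2)/5.3265) ≈ 1.971 μg/mL.

2.0 μg/mL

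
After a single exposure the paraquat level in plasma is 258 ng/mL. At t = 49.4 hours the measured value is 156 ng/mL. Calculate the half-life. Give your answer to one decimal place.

A/A₀ = 156/258 ≈ 0.60465.
n = log₂(1.6538) ≈ 0.72583 half-lives elapsed in 49.4 hours.
t½ = 49.4/0.72583 ≈ 68.06 hours.

68.1 hours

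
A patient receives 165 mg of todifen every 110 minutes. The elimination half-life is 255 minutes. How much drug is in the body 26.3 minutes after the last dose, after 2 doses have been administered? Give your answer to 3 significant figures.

The 2 doses were given 136.3, 26.3 minutes ago.
Total = 165·(1/2)^(136.3/255) + 165·(1/2)^(26.3/255)
      = 113.91 + 153.62 ≈ 267.53 mg.

268 mg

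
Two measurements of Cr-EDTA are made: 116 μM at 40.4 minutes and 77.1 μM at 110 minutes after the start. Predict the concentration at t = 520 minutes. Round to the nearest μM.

Over Δt = 110 − 40.4 = 69.6 minutes, the level fell by a factor of 116/77.1 ≈ 1.5045.
n = log₂(1.5045) ≈ 0.58932 half-lives, so t½ = 69.6/0.58932 ≈ 118.1 minutes.
From t = 110 to t = 520: 77.1 × (1/2)^((520−110)/118.1) ≈ 6.9503 μM.

7 μM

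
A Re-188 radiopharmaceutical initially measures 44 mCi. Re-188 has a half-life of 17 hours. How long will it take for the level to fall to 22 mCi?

17 hours

22/44 = 1/2, so 1 half-life has elapsed.
t = 1 × 17 = 17 hours.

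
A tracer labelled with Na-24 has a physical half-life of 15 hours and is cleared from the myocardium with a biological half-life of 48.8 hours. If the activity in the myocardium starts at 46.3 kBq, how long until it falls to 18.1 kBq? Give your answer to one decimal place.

15.5 hours

1/t_eff = 1/t_phys + 1/t_biol = 1/15 + 1/48.8 = 0.087158 per hour.
t_eff = 15 × 48.8 / (15 + 48.8) ≈ 11.473 hours.
n = log₂(46.3/18.1) ≈ 1.355; t = 1.355 × 11.473 ≈ 15.547 hours.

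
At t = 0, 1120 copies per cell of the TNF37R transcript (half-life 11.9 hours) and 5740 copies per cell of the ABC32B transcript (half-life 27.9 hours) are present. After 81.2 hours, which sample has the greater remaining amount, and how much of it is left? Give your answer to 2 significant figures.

TNF37R transcript: 1120 × (1/2)^6.8235 ≈ 9.8885 copies per cell.
ABC32B transcript: 5740 × (1/2)^2.9104 ≈ 763.48 copies per cell.
ABC32B transcript has more remaining, at ≈ 763.48 copies per cell.

ABC32B transcript, 760 copies per cell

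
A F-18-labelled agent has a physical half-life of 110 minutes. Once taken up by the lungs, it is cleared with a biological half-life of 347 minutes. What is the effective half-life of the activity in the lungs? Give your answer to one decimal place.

1/t_eff = 1/t_phys + 1/t_biol = 1/110 + 1/347 = 0.011973 per minute.
t_eff = 110 × 347 / (110 + 347) ≈ 83.523 minutes.

83.5 minutes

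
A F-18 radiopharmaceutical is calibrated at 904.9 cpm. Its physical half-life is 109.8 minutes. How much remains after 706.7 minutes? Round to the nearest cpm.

Number of half-lives: n = 706.7/109.8 ≈ 6.4362.
Remaining = 904.9 × (1/2)^6.4362 = 904.9 × 0.011548 ≈ 10.45 cpm.

10 cpm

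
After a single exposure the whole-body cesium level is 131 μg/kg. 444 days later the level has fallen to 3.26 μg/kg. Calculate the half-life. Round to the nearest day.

83 days

A/A₀ = 3.26/131 ≈ 0.024885.
n = log₂(40.184) ≈ 5.3286 half-lives elapsed in 444 days.
t½ = 444/5.3286 ≈ 83.325 days.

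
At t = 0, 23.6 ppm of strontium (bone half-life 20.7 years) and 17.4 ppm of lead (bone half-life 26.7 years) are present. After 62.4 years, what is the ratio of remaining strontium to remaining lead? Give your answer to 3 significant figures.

strontium: 23.6 × (1/2)^(62.4/20.7) = 23.6 × (1/2)^3.0145 ≈ 2.9205 ppm.
lead: 17.4 × (1/2)^(62.4/26.7) = 17.4 × (1/2)^2.3371 ≈ 3.4436 ppm.
Ratio ≈ 2.9205 / 3.4436 ≈ 0.84809.

0.848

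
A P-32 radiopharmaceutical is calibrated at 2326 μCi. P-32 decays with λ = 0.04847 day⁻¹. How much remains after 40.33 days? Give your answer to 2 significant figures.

t½ = ln 2 / λ = 0.69315 / 0.04847 ≈ 14.301 days.
Number of half-lives: n = 40.33/14.301 ≈ 2.8202.
Remaining = 2326 × (1/2)^2.8202 = 2326 × 0.14159 ≈ 329.35 μCi.

330 μCi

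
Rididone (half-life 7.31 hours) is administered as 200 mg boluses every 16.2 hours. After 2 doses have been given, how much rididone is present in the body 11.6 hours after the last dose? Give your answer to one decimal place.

80.9 mg

The 2 doses were given 27.8, 11.6 hours ago.
Total = 200·(1/2)^(27.8/7.31) + 200·(1/2)^(11.6/7.31)
      = 14.329 + 66.579 ≈ 80.908 mg.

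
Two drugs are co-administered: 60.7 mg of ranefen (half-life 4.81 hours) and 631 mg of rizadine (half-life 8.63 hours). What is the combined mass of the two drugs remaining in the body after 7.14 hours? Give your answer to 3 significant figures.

ranefen: 60.7 × (1/2)^(7.14/4.81) = 60.7 × (1/2)^1.4844 ≈ 21.694 mg.
rizadine: 631 × (1/2)^(7.14/8.63) = 631 × (1/2)^0.82735 ≈ 355.61 mg.
Total = 21.694 + 355.61 ≈ 377.3 mg.

377 mg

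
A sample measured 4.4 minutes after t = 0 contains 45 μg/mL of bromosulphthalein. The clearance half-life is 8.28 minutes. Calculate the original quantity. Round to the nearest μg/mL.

Number of half-lives elapsed: n = 4.4/8.28 ≈ 0.5314.
A₀ = A × 2^n = 45 × 2^0.5314 = 45 × 1.4453 ≈ 65.04 μg/mL.

65 μg/mL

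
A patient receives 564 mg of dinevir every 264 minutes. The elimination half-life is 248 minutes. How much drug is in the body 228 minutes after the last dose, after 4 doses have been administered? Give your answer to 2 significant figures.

540 mg

The 4 doses were given 1020, 756, 492, 228 minutes ago.
Total = 564·(1/2)^(1020/248) + 564·(1/2)^(756/248) + 564·(1/2)^(492/248) + 564·(1/2)^(228/248)
      = 32.597 + 68.175 + 142.59 + 298.21 ≈ 541.57 mg.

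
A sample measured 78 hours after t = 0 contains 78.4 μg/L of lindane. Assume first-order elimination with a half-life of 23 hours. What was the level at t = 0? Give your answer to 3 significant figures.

Number of half-lives elapsed: n = 78/23 ≈ 3.3913.
A₀ = A × 2^n = 78.4 × 2^3.3913 = 78.4 × 10.493 ≈ 822.62 μg/L.

823 μg/L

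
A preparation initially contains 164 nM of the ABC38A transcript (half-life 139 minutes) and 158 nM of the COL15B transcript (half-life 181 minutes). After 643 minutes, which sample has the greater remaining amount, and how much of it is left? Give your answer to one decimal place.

ABC38A transcript: 164 × (1/2)^4.6259 ≈ 6.6422 nM.
COL15B transcript: 158 × (1/2)^3.5525 ≈ 13.466 nM.
COL15B transcript has more remaining, at ≈ 13.466 nM.

COL15B transcript, 13.5 nM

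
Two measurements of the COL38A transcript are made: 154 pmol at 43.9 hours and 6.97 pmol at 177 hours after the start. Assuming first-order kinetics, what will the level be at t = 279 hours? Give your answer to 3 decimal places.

Over Δt = 177 − 43.9 = 133.1 hours, the level fell by a factor of 154/6.97 ≈ 22.095.
n = log₂(22.095) ≈ 4.4656 half-lives, so t½ = 133.1/4.4656 ≈ 29.805 hours.
From t = 177 to t = 279: 6.97 × (1/2)^((279−177)/29.805) ≈ 0.6502 pmol.

0.650 pmol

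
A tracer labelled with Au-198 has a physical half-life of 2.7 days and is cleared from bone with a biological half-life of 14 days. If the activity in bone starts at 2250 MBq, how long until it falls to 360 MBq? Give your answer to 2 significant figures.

1/t_eff = 1/t_phys + 1/t_biol = 1/2.7 + 1/14 = 0.4418 per day.
t_eff = 2.7 × 14 / (2.7 + 14) ≈ 2.2635 days.
n = log₂(2250/360) ≈ 2.6439; t = 2.6439 × 2.2635 ≈ 5.9843 days.

6.0 days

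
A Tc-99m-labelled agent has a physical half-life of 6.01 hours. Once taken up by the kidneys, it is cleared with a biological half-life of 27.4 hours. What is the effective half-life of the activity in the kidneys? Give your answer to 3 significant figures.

1/t_eff = 1/t_phys + 1/t_biol = 1/6.01 + 1/27.4 = 0.20289 per hour.
t_eff = 6.01 × 27.4 / (6.01 + 27.4) ≈ 4.9289 hours.

4.93 hours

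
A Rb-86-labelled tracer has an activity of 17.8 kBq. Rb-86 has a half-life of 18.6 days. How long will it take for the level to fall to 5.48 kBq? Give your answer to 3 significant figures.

Fraction remaining = 5.48/17.8 ≈ 0.30787.
n = log₂(17.8/5.48) = ln(3.2482)/ln 2 ≈ 1.6996 half-lives.
t = n × t½ = 1.6996 × 18.6 ≈ 31.613 days.

31.6 days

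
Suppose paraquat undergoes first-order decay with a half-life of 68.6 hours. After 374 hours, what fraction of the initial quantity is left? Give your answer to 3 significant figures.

n = 374/68.6 ≈ 5.4519 half-lives.
Fraction remaining = (1/2)^5.4519 ≈ 0.022846.

0.0228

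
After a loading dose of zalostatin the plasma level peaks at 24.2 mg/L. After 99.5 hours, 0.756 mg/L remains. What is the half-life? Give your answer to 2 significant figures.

A/A₀ = 0.756/24.2 ≈ 0.03124.
n = log₂(32.011) ≈ 5.0005 half-lives elapsed in 99.5 hours.
t½ = 99.5/5.0005 ≈ 19.898 hours.

20 hours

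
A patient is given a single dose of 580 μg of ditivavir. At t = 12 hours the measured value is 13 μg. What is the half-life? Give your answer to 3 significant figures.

2.19 hours

A/A₀ = 13/580 ≈ 0.022414.
n = log₂(44.615) ≈ 5.4795 half-lives elapsed in 12 hours.
t½ = 12/5.4795 ≈ 2.19 hours.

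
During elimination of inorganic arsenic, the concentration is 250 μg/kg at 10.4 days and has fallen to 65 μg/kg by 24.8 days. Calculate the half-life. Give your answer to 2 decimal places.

Over Δt = 24.8 − 10.4 = 14.4 days, the level fell by a factor of 250/65 ≈ 3.8462.
n = log₂(3.8462) ≈ 1.9434 half-lives, so t½ = 14.4/1.9434 ≈ 7.4096 days.

7.41 days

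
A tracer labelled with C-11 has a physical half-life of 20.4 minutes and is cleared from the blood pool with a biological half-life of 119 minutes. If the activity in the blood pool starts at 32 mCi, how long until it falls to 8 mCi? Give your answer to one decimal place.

1/t_eff = 1/t_phys + 1/t_biol = 1/20.4 + 1/119 = 0.057423 per minute.
t_eff = 20.4 × 119 / (20.4 + 119) ≈ 17.415 minutes.
n = log₂(32/8) ≈ 2; t = 2 × 17.415 ≈ 34.829 minutes.

34.8 minutes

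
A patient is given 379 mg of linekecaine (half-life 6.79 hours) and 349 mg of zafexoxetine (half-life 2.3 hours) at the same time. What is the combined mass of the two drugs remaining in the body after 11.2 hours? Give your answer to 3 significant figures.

linekecaine: 379 × (1/2)^(11.2/6.79) = 379 × (1/2)^1.6495 ≈ 120.81 mg.
zafexoxetine: 349 × (1/2)^(11.2/2.3) = 349 × (1/2)^4.8696 ≈ 11.938 mg.
Total = 120.81 + 11.938 ≈ 132.75 mg.

133 mg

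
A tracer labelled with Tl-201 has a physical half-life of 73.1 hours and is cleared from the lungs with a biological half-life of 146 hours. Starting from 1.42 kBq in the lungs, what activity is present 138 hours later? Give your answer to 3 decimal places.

0.199 kBq

1/t_eff = 1/t_phys + 1/t_biol = 1/73.1 + 1/146 = 0.020529 per hour.
t_eff = 73.1 × 146 / (73.1 + 146) ≈ 48.711 hours.
Remaining = 1.42 × (1/2)^(138/48.711) = 1.42 × (1/2)^2.833 ≈ 0.19928 kBq.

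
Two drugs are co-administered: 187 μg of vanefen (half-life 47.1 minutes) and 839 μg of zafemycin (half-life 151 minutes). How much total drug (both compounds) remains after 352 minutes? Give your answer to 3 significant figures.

vanefen: 187 × (1/2)^(352/47.1) = 187 × (1/2)^7.4735 ≈ 1.0522 μg.
zafemycin: 839 × (1/2)^(352/151) = 839 × (1/2)^2.3311 ≈ 166.73 μg.
Total = 1.0522 + 166.73 ≈ 167.79 μg.

168 μg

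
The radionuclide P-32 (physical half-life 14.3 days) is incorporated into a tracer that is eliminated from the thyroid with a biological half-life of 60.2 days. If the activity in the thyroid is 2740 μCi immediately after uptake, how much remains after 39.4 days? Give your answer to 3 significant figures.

258 μCi

1/t_eff = 1/t_phys + 1/t_biol = 1/14.3 + 1/60.2 = 0.086541 per day.
t_eff = 14.3 × 60.2 / (14.3 + 60.2) ≈ 11.555 days.
Remaining = 2740 × (1/2)^(39.4/11.555) = 2740 × (1/2)^3.4097 ≈ 257.82 μCi.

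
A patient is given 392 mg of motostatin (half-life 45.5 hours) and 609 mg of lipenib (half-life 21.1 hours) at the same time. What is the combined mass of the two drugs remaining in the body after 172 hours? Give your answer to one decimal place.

motostatin: 392 × (1/2)^(172/45.5) = 392 × (1/2)^3.7802 ≈ 28.532 mg.
lipenib: 609 × (1/2)^(172/21.1) = 609 × (1/2)^8.1517 ≈ 2.1415 mg.
Total = 28.532 + 2.1415 ≈ 30.673 mg.

30.7 mg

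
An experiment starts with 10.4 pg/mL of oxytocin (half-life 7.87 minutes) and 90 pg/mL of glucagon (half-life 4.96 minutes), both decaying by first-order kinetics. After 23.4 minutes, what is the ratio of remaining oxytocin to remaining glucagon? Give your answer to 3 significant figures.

oxytocin: 10.4 × (1/2)^(23.4/7.87) = 10.4 × (1/2)^2.9733 ≈ 1.3243 pg/mL.
glucagon: 90 × (1/2)^(23.4/4.96) = 90 × (1/2)^4.7177 ≈ 3.4203 pg/mL.
Ratio ≈ 1.3243 / 3.4203 ≈ 0.38718.

0.387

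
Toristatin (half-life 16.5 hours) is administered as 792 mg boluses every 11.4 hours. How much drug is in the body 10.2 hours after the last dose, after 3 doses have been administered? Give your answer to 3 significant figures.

The 3 doses were given 33, 21.6, 10.2 hours ago.
Total = 792·(1/2)^(33/16.5) + 792·(1/2)^(21.6/16.5) + 792·(1/2)^(10.2/16.5)
      = 198 + 319.63 + 515.98 ≈ 1033.6 mg.

1030 mg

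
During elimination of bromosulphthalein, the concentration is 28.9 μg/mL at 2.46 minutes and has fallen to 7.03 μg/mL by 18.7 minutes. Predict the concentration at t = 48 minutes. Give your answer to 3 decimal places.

Over Δt = 18.7 − 2.46 = 16.24 minutes, the level fell by a factor of 28.9/7.03 ≈ 4.111.
n = log₂(4.111) ≈ 2.0395 half-lives, so t½ = 16.24/2.0395 ≈ 7.9628 minutes.
From t = 18.7 to t = 48: 7.03 × (1/2)^((48−18.7)/7.9628) ≈ 0.54864 μg/mL.

0.549 μg/mL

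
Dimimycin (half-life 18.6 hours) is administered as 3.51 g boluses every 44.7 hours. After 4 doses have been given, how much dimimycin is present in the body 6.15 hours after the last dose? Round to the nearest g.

The 4 doses were given 140.25, 95.55, 50.85, 6.15 hours ago.
Total = 3.51·(1/2)^(140.25/18.6) + 3.51·(1/2)^(95.55/18.6) + 3.51·(1/2)^(50.85/18.6) + 3.51·(1/2)^(6.15/18.6)
      = 0.018856 + 0.099744 + 0.52763 + 2.7911 ≈ 3.4373 g.

3 g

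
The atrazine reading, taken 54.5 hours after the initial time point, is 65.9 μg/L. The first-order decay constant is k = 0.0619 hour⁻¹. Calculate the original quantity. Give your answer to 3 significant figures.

t½ = ln 2 / k = 0.69315 / 0.0619 ≈ 11.198 hours.
Number of half-lives elapsed: n = 54.5/11.198 ≈ 4.867.
A₀ = A × 2^n = 65.9 × 2^4.867 = 65.9 × 29.182 ≈ 1923.1 μg/L.

1920 μg/L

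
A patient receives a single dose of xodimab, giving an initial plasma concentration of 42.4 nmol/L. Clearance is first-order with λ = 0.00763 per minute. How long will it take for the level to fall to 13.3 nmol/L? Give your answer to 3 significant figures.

t½ = ln 2 / λ = 0.69315 / 0.00763 ≈ 90.845 minutes.
Fraction remaining = 13.3/42.4 ≈ 0.31368.
n = log₂(42.4/13.3) = ln(3.188)/ln 2 ≈ 1.6726 half-lives.
t = n × t½ = 1.6726 × 90.845 ≈ 151.95 minutes.

152 minutes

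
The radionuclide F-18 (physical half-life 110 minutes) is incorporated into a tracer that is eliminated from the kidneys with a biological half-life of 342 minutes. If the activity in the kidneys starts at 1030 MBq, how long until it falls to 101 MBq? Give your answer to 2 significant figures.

1/t_eff = 1/t_phys + 1/t_biol = 1/110 + 1/342 = 0.012015 per minute.
t_eff = 110 × 342 / (110 + 342) ≈ 83.23 minutes.
n = log₂(1030/101) ≈ 3.3502; t = 3.3502 × 83.23 ≈ 278.84 minutes.

280 minutes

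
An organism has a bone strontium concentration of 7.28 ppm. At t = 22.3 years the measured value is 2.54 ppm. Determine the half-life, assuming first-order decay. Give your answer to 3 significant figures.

A/A₀ = 2.54/7.28 ≈ 0.3489.
n = log₂(2.8661) ≈ 1.5191 half-lives elapsed in 22.3 years.
t½ = 22.3/1.5191 ≈ 14.68 years.

14.7 years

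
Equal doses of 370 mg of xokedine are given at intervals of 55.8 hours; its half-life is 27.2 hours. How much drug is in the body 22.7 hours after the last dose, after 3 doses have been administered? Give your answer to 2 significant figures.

270 mg

The 3 doses were given 134.3, 78.5, 22.7 hours ago.
Total = 370·(1/2)^(134.3/27.2) + 370·(1/2)^(78.5/27.2) + 370·(1/2)^(22.7/27.2)
      = 12.074 + 50.052 + 207.48 ≈ 269.61 mg.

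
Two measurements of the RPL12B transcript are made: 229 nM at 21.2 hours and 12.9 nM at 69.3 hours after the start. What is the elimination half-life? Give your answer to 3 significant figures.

11.6 hours

Over Δt = 69.3 − 21.2 = 48.1 hours, the level fell by a factor of 229/12.9 ≈ 17.752.
n = log₂(17.752) ≈ 4.1499 half-lives, so t½ = 48.1/4.1499 ≈ 11.591 hours.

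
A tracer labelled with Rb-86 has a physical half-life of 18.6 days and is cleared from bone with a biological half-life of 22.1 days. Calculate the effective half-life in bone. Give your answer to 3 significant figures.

1/t_eff = 1/t_phys + 1/t_biol = 1/18.6 + 1/22.1 = 0.099012 per day.
t_eff = 18.6 × 22.1 / (18.6 + 22.1) ≈ 10.1 days.

10.1 days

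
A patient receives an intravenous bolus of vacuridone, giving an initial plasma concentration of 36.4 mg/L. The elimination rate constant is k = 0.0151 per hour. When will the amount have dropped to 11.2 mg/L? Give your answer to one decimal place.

78.1 hours

t½ = ln 2 / k = 0.69315 / 0.0151 ≈ 45.904 hours.
Fraction remaining = 11.2/36.4 ≈ 0.30769.
n = log₂(36.4/11.2) = ln(3.25)/ln 2 ≈ 1.7004 half-lives.
t = n × t½ = 1.7004 × 45.904 ≈ 78.057 hours.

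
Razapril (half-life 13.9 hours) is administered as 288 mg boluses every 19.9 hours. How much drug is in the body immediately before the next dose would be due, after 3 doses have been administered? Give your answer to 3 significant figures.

161 mg

The 3 doses were given 59.7, 39.8, 19.9 hours ago.
Total = 288·(1/2)^(59.7/13.9) + 288·(1/2)^(39.8/13.9) + 288·(1/2)^(19.9/13.9)
      = 14.672 + 39.578 + 106.76 ≈ 161.01 mg.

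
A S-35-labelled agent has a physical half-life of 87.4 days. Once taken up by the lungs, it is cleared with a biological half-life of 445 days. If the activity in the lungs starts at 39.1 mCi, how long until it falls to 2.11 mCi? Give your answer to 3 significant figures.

1/t_eff = 1/t_phys + 1/t_biol = 1/87.4 + 1/445 = 0.013689 per day.
t_eff = 87.4 × 445 / (87.4 + 445) ≈ 73.052 days.
n = log₂(39.1/2.11) ≈ 4.2119; t = 4.2119 × 73.052 ≈ 307.69 days.

308 days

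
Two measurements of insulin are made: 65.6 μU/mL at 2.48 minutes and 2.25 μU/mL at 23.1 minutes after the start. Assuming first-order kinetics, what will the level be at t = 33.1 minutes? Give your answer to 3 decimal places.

Over Δt = 23.1 − 2.48 = 20.62 minutes, the level fell by a factor of 65.6/2.25 ≈ 29.156.
n = log₂(29.156) ≈ 4.8657 half-lives, so t½ = 20.62/4.8657 ≈ 4.2378 minutes.
From t = 23.1 to t = 33.1: 2.25 × (1/2)^((33.1−23.1)/4.2378) ≈ 0.43837 μU/mL.

0.438 μU/mL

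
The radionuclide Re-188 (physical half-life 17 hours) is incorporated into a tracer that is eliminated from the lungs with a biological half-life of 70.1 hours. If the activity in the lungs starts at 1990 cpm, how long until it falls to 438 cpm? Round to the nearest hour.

1/t_eff = 1/t_phys + 1/t_biol = 1/17 + 1/70.1 = 0.073089 per hour.
t_eff = 17 × 70.1 / (17 + 70.1) ≈ 13.682 hours.
n = log₂(1990/438) ≈ 2.1838; t = 2.1838 × 13.682 ≈ 29.878 hours.

30 hours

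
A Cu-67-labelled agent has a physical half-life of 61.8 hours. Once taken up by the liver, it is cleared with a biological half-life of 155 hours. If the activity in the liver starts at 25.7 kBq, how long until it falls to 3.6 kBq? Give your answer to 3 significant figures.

1/t_eff = 1/t_phys + 1/t_biol = 1/61.8 + 1/155 = 0.022633 per hour.
t_eff = 61.8 × 155 / (61.8 + 155) ≈ 44.184 hours.
n = log₂(25.7/3.6) ≈ 2.8357; t = 2.8357 × 44.184 ≈ 125.29 hours.

125 hours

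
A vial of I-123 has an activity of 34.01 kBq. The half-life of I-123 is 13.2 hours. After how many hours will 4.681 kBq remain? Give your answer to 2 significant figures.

38 hours

Fraction remaining = 4.681/34.01 ≈ 0.13764.
n = log₂(34.01/4.681) = ln(7.2655)/ln 2 ≈ 2.8611 half-lives.
t = n × t½ = 2.8611 × 13.2 ≈ 37.766 hours.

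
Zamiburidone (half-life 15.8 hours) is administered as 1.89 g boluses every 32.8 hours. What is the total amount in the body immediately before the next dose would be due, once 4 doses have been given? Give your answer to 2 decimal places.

0.59 g

The 4 doses were given 131.2, 98.4, 65.6, 32.8 hours ago.
Total = 1.89·(1/2)^(131.2/15.8) + 1.89·(1/2)^(98.4/15.8) + 1.89·(1/2)^(65.6/15.8) + 1.89·(1/2)^(32.8/15.8)
      = 0.0059809 + 0.025217 + 0.10632 + 0.44827 ≈ 0.58579 g.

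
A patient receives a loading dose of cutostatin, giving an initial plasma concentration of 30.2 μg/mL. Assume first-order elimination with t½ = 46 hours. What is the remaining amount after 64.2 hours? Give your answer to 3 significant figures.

11.5 μg/mL

Number of half-lives: n = 64.2/46 ≈ 1.3957.
Remaining = 30.2 × (1/2)^1.3957 = 30.2 × 0.38007 ≈ 11.478 μg/mL.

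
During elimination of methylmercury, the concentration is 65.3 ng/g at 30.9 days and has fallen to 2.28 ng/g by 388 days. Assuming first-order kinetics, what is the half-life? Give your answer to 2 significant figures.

74 days

Over Δt = 388 − 30.9 = 357.1 days, the level fell by a factor of 65.3/2.28 ≈ 28.64.
n = log₂(28.64) ≈ 4.84 half-lives, so t½ = 357.1/4.84 ≈ 73.781 days.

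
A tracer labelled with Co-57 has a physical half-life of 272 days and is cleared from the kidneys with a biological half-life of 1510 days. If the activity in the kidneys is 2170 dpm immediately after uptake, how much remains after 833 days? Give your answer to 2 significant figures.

1/t_eff = 1/t_phys + 1/t_biol = 1/272 + 1/1510 = 0.0043387 per day.
t_eff = 272 × 1510 / (272 + 1510) ≈ 230.48 days.
Remaining = 2170 × (1/2)^(833/230.48) = 2170 × (1/2)^3.6142 ≈ 177.21 dpm.

180 dpm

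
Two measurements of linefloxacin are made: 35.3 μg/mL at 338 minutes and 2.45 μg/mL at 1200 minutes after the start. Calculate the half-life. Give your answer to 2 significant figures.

Over Δt = 1200 − 338 = 862 minutes, the level fell by a factor of 35.3/2.45 ≈ 14.408.
n = log₂(14.408) ≈ 3.8488 half-lives, so t½ = 862/3.8488 ≈ 223.97 minutes.

220 minutes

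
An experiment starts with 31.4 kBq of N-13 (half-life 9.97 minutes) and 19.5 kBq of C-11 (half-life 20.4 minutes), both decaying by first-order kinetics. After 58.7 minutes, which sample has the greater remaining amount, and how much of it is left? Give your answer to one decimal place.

N-13: 31.4 × (1/2)^5.8877 ≈ 0.53035 kBq.
C-11: 19.5 × (1/2)^2.8775 ≈ 2.6536 kBq.
C-11 has more remaining, at ≈ 2.6536 kBq.

C-11, 2.7 kBq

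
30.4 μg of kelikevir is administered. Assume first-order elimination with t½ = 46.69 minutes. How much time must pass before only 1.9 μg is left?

186.76 minutes

1.9/30.4 = 1/16, so 4 half-lives have elapsed.
t = 4 × 46.69 = 186.76 minutes.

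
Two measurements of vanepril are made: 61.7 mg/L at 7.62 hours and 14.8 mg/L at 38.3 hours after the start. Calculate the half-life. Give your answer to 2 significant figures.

15 hours

Over Δt = 38.3 − 7.62 = 30.68 hours, the level fell by a factor of 61.7/14.8 ≈ 4.1689.
n = log₂(4.1689) ≈ 2.0597 half-lives, so t½ = 30.68/2.0597 ≈ 14.896 hours.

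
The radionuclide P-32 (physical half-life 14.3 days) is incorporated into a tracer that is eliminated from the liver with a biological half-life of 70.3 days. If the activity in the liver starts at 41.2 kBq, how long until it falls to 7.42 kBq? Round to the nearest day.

1/t_eff = 1/t_phys + 1/t_biol = 1/14.3 + 1/70.3 = 0.084155 per day.
t_eff = 14.3 × 70.3 / (14.3 + 70.3) ≈ 11.883 days.
n = log₂(41.2/7.42) ≈ 2.4732; t = 2.4732 × 11.883 ≈ 29.388 days.

29 days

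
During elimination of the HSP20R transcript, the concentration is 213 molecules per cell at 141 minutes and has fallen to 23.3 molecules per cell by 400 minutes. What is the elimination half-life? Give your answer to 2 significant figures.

81 minutes

Over Δt = 400 − 141 = 259 minutes, the level fell by a factor of 213/23.3 ≈ 9.1416.
n = log₂(9.1416) ≈ 3.1925 half-lives, so t½ = 259/3.1925 ≈ 81.129 minutes.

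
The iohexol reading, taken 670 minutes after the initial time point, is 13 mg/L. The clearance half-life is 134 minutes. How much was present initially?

416 mg/L

Number of half-lives elapsed: n = 670/134 ≈ 5.
A₀ = A × 2^n = 13 × 2^5 = 13 × 32 ≈ 416 mg/L.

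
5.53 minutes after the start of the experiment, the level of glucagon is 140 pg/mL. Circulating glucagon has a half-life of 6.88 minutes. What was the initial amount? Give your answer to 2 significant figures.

Number of half-lives elapsed: n = 5.53/6.88 ≈ 0.80378.
A₀ = A × 2^n = 140 × 2^0.80378 = 140 × 1.7457 ≈ 244.39 pg/mL.

240 pg/mL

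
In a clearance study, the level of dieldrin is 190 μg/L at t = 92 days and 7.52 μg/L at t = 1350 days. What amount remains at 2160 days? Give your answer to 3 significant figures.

0.940 μg/L

Over Δt = 1350 − 92 = 1258 days, the level fell by a factor of 190/7.52 ≈ 25.266.
n = log₂(25.266) ≈ 4.6591 half-lives, so t½ = 1258/4.6591 ≈ 270.01 days.
From t = 1350 to t = 2160: 7.52 × (1/2)^((2160−1350)/270.01) ≈ 0.94006 μg/L.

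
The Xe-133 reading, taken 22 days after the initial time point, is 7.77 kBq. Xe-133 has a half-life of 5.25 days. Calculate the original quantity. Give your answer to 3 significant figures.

Number of half-lives elapsed: n = 22/5.25 ≈ 4.1905.
A₀ = A × 2^n = 7.77 × 2^4.1905 = 7.77 × 18.258 ≈ 141.87 kBq.

142 kBq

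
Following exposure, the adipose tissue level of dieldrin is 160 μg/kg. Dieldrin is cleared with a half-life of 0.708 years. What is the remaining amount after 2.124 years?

20 μg/kg

Elapsed time is 3 half-lives (2.124/0.708).
Each half-life halves the amount: 160 × (1/2)^3 = 160/8 = 20 μg/kg.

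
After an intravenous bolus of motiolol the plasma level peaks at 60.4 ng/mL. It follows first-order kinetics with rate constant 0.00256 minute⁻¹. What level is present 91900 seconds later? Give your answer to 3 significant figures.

t½ = ln 2 / λ = 0.69315 / 0.00256 ≈ 270.76 minutes.
Convert the elapsed time: 91900 seconds = 1531.67 minutes.
Number of half-lives: n = 1531.67/270.76 ≈ 5.6569.
Remaining = 60.4 × (1/2)^5.6569 = 60.4 × 0.01982 ≈ 1.1971 ng/mL.

1.20 ng/mL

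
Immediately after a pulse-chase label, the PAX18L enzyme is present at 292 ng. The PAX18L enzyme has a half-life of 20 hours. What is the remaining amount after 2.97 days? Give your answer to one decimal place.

Convert the elapsed time: 2.97 days = 71.28 hours.
Number of half-lives: n = 71.28/20 ≈ 3.564.
Remaining = 292 × (1/2)^3.564 = 292 × 0.084553 ≈ 24.689 ng.

24.7 ng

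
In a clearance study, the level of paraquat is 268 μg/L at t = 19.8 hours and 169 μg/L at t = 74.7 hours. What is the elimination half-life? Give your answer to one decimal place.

82.5 hours

Over Δt = 74.7 − 19.8 = 54.9 hours, the level fell by a factor of 268/169 ≈ 1.5858.
n = log₂(1.5858) ≈ 0.66521 half-lives, so t½ = 54.9/0.66521 ≈ 82.53 hours.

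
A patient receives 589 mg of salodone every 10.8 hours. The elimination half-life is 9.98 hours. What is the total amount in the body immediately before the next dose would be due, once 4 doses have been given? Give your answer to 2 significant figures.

The 4 doses were given 43.2, 32.4, 21.6, 10.8 hours ago.
Total = 589·(1/2)^(43.2/9.98) + 589·(1/2)^(32.4/9.98) + 589·(1/2)^(21.6/9.98) + 589·(1/2)^(10.8/9.98)
      = 29.313 + 62.062 + 131.4 + 278.2 ≈ 500.97 mg.

500 mg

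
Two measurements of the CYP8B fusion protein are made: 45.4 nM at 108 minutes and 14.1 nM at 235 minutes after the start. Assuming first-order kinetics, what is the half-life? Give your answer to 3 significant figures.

75.3 minutes

Over Δt = 235 − 108 = 127 minutes, the level fell by a factor of 45.4/14.1 ≈ 3.2199.
n = log₂(3.2199) ≈ 1.687 half-lives, so t½ = 127/1.687 ≈ 75.282 minutes.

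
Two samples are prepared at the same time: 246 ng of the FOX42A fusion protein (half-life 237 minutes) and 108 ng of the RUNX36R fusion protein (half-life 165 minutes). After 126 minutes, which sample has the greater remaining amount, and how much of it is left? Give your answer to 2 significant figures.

FOX42A fusion protein, 170 ng

FOX42A fusion protein: 246 × (1/2)^0.53165 ≈ 170.17 ng.
RUNX36R fusion protein: 108 × (1/2)^0.76364 ≈ 63.613 ng.
FOX42A fusion protein has more remaining, at ≈ 170.17 ng.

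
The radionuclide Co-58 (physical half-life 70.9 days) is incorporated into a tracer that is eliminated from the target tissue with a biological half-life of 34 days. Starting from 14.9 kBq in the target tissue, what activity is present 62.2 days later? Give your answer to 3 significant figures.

2.28 kBq

1/t_eff = 1/t_phys + 1/t_biol = 1/70.9 + 1/34 = 0.043516 per day.
t_eff = 70.9 × 34 / (70.9 + 34) ≈ 22.98 days.
Remaining = 14.9 × (1/2)^(62.2/22.98) = 14.9 × (1/2)^2.7067 ≈ 2.2824 kBq.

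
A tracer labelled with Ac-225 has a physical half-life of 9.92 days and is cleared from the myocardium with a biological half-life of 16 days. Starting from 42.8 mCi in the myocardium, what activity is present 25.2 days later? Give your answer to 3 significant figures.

2.47 mCi

1/t_eff = 1/t_phys + 1/t_biol = 1/9.92 + 1/16 = 0.16331 per day.
t_eff = 9.92 × 16 / (9.92 + 16) ≈ 6.1235 days.
Remaining = 42.8 × (1/2)^(25.2/6.1235) = 42.8 × (1/2)^4.1153 ≈ 2.4695 mCi.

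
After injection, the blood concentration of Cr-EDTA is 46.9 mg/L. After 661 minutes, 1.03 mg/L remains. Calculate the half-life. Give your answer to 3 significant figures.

120 minutes

A/A₀ = 1.03/46.9 ≈ 0.021962.
n = log₂(45.534) ≈ 5.5089 half-lives elapsed in 661 minutes.
t½ = 661/5.5089 ≈ 119.99 minutes.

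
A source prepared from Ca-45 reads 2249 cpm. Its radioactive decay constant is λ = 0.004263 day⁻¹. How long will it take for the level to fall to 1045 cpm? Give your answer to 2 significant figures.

180 days

t½ = ln 2 / λ = 0.69315 / 0.004263 ≈ 162.6 days.
Fraction remaining = 1045/2249 ≈ 0.46465.
n = log₂(2249/1045) = ln(2.1522)/ln 2 ≈ 1.1058 half-lives.
t = n × t½ = 1.1058 × 162.6 ≈ 179.8 days.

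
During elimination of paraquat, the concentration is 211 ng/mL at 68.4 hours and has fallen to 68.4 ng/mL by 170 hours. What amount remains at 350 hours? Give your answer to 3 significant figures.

9.30 ng/mL

Over Δt = 170 − 68.4 = 101.6 hours, the level fell by a factor of 211/68.4 ≈ 3.0848.
n = log₂(3.0848) ≈ 1.6252 half-lives, so t½ = 101.6/1.6252 ≈ 62.516 hours.
From t = 170 to t = 350: 68.4 × (1/2)^((350−170)/62.516) ≈ 9.2964 ng/mL.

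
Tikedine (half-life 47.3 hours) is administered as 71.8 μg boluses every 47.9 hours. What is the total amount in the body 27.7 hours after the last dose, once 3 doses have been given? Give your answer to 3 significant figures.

The 3 doses were given 123.5, 75.6, 27.7 hours ago.
Total = 71.8·(1/2)^(123.5/47.3) + 71.8·(1/2)^(75.6/47.3) + 71.8·(1/2)^(27.7/47.3)
      = 11.753 + 23.713 + 47.845 ≈ 83.31 μg.

83.3 μg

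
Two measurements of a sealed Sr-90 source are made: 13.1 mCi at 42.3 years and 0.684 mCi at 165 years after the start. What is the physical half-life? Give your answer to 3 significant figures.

28.8 years

Over Δt = 165 − 42.3 = 122.7 years, the level fell by a factor of 13.1/0.684 ≈ 19.152.
n = log₂(19.152) ≈ 4.2594 half-lives, so t½ = 122.7/4.2594 ≈ 28.807 years.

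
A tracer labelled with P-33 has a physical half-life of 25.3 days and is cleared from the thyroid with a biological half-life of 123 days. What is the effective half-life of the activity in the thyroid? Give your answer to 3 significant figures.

21.0 days

1/t_eff = 1/t_phys + 1/t_biol = 1/25.3 + 1/123 = 0.047656 per day.
t_eff = 25.3 × 123 / (25.3 + 123) ≈ 20.984 days.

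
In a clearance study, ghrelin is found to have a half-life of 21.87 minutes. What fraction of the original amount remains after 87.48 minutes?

0.0625

n = 87.48/21.87 ≈ 4 half-lives.
Fraction remaining = (1/2)^4 ≈ 0.0625.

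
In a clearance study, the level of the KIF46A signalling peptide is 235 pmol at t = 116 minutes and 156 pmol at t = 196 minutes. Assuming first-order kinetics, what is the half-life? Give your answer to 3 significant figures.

Over Δt = 196 − 116 = 80 minutes, the level fell by a factor of 235/156 ≈ 1.5064.
n = log₂(1.5064) ≈ 0.59111 half-lives, so t½ = 80/0.59111 ≈ 135.34 minutes.

135 minutes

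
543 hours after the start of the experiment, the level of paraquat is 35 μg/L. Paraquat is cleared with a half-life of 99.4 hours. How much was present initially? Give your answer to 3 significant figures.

Number of half-lives elapsed: n = 543/99.4 ≈ 5.4628.
A₀ = A × 2^n = 35 × 2^5.4628 = 35 × 44.102 ≈ 1543.6 μg/L.

1540 μg/L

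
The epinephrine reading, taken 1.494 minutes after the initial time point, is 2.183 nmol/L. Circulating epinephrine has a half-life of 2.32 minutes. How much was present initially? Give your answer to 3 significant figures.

Number of half-lives elapsed: n = 1.494/2.32 ≈ 0.64397.
A₀ = A × 2^n = 2.183 × 2^0.64397 = 2.183 × 1.5626 ≈ 3.4112 nmol/L.

3.41 nmol/L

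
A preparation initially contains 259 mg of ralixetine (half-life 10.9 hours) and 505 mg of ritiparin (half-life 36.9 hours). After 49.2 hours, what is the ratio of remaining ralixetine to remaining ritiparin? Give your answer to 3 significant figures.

ralixetine: 259 × (1/2)^(49.2/10.9) = 259 × (1/2)^4.5138 ≈ 11.338 mg.
ritiparin: 505 × (1/2)^(49.2/36.9) = 505 × (1/2)^1.3333 ≈ 200.41 mg.
Ratio ≈ 11.338 / 200.41 ≈ 0.056572.

0.0566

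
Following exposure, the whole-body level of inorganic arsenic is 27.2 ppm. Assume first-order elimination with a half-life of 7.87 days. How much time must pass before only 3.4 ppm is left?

3.4/27.2 = 1/8, so 3 half-lives have elapsed.
t = 3 × 7.87 = 23.61 days.

23.61 days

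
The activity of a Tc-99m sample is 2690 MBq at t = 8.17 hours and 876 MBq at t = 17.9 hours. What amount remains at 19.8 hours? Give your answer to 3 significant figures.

Over Δt = 17.9 − 8.17 = 9.73 hours, the level fell by a factor of 2690/876 ≈ 3.0708.
n = log₂(3.0708) ≈ 1.6186 half-lives, so t½ = 9.73/1.6186 ≈ 6.0114 hours.
From t = 17.9 to t = 19.8: 876 × (1/2)^((19.8−17.9)/6.0114) ≈ 703.65 MBq.

704 MBq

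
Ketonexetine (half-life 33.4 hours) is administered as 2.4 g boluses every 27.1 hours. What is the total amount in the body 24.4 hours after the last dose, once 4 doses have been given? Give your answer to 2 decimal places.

3.01 g

The 4 doses were given 105.7, 78.6, 51.5, 24.4 hours ago.
Total = 2.4·(1/2)^(105.7/33.4) + 2.4·(1/2)^(78.6/33.4) + 2.4·(1/2)^(51.5/33.4) + 2.4·(1/2)^(24.4/33.4)
      = 0.26764 + 0.46968 + 0.82423 + 1.4464 ≈ 3.008 g.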